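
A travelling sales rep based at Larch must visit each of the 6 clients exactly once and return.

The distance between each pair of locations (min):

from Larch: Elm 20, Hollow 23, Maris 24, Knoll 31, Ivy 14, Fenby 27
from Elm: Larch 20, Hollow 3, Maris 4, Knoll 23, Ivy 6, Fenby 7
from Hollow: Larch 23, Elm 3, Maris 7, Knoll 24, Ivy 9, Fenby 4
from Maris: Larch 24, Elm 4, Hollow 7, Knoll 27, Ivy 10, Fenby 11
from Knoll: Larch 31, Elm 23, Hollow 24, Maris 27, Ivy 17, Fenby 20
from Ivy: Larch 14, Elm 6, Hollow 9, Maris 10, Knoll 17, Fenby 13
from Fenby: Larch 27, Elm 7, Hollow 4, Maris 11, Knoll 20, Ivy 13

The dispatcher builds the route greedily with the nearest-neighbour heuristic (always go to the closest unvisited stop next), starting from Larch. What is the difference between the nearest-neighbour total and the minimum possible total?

From Larch: Ivy=14, Elm=20, Hollow=23, Maris=24, Fenby=27, Knoll=31 → choose Ivy (14).
From Ivy: Elm=6, Hollow=9, Maris=10, Fenby=13, Knoll=17 → choose Elm (6).
From Elm: Hollow=3, Maris=4, Fenby=7, Knoll=23 → choose Hollow (3).
From Hollow: Fenby=4, Maris=7, Knoll=24 → choose Fenby (4).
From Fenby: Maris=11, Knoll=20 → choose Maris (11).
From Maris: Knoll=27 → choose Knoll (27).
NN route Larch → Ivy → Elm → Hollow → Fenby → Maris → Knoll → Larch costs 96.
Optimal: Larch → Elm → Maris → Hollow → Fenby → Knoll → Ivy → Larch costs 86 (by enumerating all 360 distinct tours).
Excess = 96 − 86 = 10.

Excess over optimum: 10 min.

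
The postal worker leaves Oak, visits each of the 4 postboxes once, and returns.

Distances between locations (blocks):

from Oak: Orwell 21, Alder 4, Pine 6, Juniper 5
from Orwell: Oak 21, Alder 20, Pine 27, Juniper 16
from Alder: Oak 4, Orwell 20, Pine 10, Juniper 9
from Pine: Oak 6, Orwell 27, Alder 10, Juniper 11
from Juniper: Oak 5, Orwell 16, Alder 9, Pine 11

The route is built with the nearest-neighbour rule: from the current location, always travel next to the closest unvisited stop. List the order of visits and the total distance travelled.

From Oak: distances to unvisited — Alder=4, Juniper=5, Pine=6, Orwell=21. Nearest is Alder (4).
From Alder: distances to unvisited — Juniper=9, Pine=10, Orwell=20. Nearest is Juniper (9).
From Juniper: distances to unvisited — Pine=11, Orwell=16. Nearest is Pine (11).
From Pine: distances to unvisited — Orwell=27. Nearest is Orwell (27).
Return Orwell→Oak: 21.
Total = 4 + 9 + 11 + 27 + 21 = 72.

Total distance 72 blocks via the nearest-neighbour route Oak → Alder → Juniper → Pine → Orwell → Oak.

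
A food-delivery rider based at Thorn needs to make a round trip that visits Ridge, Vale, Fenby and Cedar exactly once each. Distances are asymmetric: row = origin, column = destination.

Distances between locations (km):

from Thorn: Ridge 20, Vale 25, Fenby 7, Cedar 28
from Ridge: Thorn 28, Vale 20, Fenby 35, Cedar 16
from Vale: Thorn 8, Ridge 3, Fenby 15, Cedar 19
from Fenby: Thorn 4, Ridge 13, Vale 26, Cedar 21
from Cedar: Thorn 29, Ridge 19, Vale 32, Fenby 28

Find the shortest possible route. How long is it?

Thorn-Ridge-Vale-Fenby-Cedar-Thorn: 20+20+15+21+29 = 105
Thorn-Ridge-Vale-Cedar-Fenby-Thorn: 20+20+19+28+4 = 91
Thorn-Ridge-Fenby-Vale-Cedar-Thorn: 20+35+26+19+29 = 129
Thorn-Ridge-Fenby-Cedar-Vale-Thorn: 20+35+21+32+8 = 116
Thorn-Ridge-Cedar-Vale-Fenby-Thorn: 20+16+32+15+4 = 87
Thorn-Ridge-Cedar-Fenby-Vale-Thorn: 20+16+28+26+8 = 98
Thorn-Vale-Ridge-Fenby-Cedar-Thorn: 25+3+35+21+29 = 113
Thorn-Vale-Ridge-Cedar-Fenby-Thorn: 25+3+16+28+4 = 76
Thorn-Vale-Fenby-Ridge-Cedar-Thorn: 25+15+13+16+29 = 98
Thorn-Vale-Fenby-Cedar-Ridge-Thorn: 25+15+21+19+28 = 108
Thorn-Vale-Cedar-Ridge-Fenby-Thorn: 25+19+19+35+4 = 102
Thorn-Vale-Cedar-Fenby-Ridge-Thorn: 25+19+28+13+28 = 113
Thorn-Fenby-Ridge-Vale-Cedar-Thorn: 7+13+20+19+29 = 88
Thorn-Fenby-Ridge-Cedar-Vale-Thorn: 7+13+16+32+8 = 76
… (10 more)
Thorn-Fenby-Cedar-Ridge-Vale-Thorn: 7+21+19+20+8 = 75  ← best
The minimum is 75.
One optimal route: Thorn → Fenby → Cedar → Ridge → Vale → Thorn.

75 km — the shortest possible round trip.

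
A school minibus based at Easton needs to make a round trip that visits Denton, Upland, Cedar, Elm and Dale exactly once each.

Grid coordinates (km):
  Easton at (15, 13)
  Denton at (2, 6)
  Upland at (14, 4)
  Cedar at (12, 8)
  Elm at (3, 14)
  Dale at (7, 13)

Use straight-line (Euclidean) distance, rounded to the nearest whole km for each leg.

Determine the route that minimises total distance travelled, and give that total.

Easton→Denton→Upland→Cedar→Elm→Dale→Easton: 15+12+4+11+4+8 = 54
Easton→Denton→Upland→Cedar→Dale→Elm→Easton: 15+12+4+7+4+12 = 54
Easton→Denton→Upland→Elm→Cedar→Dale→Easton: 15+12+15+11+7+8 = 68
Easton→Denton→Upland→Elm→Dale→Cedar→Easton: 15+12+15+4+7+6 = 59
Easton→Denton→Upland→Dale→Cedar→Elm→Easton: 15+12+11+7+11+12 = 68
Easton→Denton→Upland→Dale→Elm→Cedar→Easton: 15+12+11+4+11+6 = 59
Easton→Denton→Cedar→Upland→Elm→Dale→Easton: 15+10+4+15+4+8 = 56
Easton→Denton→Cedar→Upland→Dale→Elm→Easton: 15+10+4+11+4+12 = 56
Easton→Denton→Cedar→Elm→Upland→Dale→Easton: 15+10+11+15+11+8 = 70
Easton→Denton→Cedar→Elm→Dale→Upland→Easton: 15+10+11+4+11+9 = 60
Easton→Denton→Cedar→Dale→Upland→Elm→Easton: 15+10+7+11+15+12 = 70
Easton→Denton→Cedar→Dale→Elm→Upland→Easton: 15+10+7+4+15+9 = 60
Easton→Denton→Elm→Upland→Cedar→Dale→Easton: 15+8+15+4+7+8 = 57
Easton→Denton→Elm→Upland→Dale→Cedar→Easton: 15+8+15+11+7+6 = 62
… (46 more)
Easton→Cedar→Upland→Denton→Elm→Dale→Easton: 6+4+12+8+4+8 = 42  ← best
The minimum is 42.
One optimal route: Easton → Cedar → Upland → Denton → Elm → Dale → Easton (or its reverse).

Minimum total distance: 42 km.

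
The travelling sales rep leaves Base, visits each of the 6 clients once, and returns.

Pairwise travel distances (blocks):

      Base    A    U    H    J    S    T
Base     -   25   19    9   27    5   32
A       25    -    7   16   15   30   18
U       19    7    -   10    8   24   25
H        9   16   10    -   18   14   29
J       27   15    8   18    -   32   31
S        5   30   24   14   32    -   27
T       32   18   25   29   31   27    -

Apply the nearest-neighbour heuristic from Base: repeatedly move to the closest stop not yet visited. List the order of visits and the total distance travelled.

Total distance 114 blocks via the nearest-neighbour route Base → S → H → U → A → J → T → Base.

From Base: distances to unvisited — S=5, H=9, U=19, A=25, J=27, T=32. Nearest is S (5).
From S: distances to unvisited — H=14, U=24, T=27, A=30, J=32. Nearest is H (14).
From H: distances to unvisited — U=10, A=16, J=18, T=29. Nearest is U (10).
From U: distances to unvisited — A=7, J=8, T=25. Nearest is A (7).
From A: distances to unvisited — J=15, T=18. Nearest is J (15).
From J: distances to unvisited — T=31. Nearest is T (31).
Return T→Base: 32.
Total = 5 + 14 + 10 + 7 + 15 + 31 + 32 = 114.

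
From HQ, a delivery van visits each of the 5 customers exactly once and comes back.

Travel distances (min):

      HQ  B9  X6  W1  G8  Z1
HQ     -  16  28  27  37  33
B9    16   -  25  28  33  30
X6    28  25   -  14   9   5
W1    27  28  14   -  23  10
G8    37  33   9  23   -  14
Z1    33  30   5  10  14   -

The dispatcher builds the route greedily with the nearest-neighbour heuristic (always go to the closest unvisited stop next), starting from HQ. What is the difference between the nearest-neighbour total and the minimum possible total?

HQ: B9=16, W1=27, X6=28, Z1=33, G8=37 ⇒ B9
B9: X6=25, W1=28, Z1=30, G8=33 ⇒ X6
X6: Z1=5, G8=9, W1=14 ⇒ Z1
Z1: W1=10, G8=14 ⇒ W1
W1: G8=23 ⇒ G8
NN route HQ → B9 → X6 → Z1 → W1 → G8 → HQ costs 116.
Optimal: HQ → B9 → G8 → X6 → Z1 → W1 → HQ costs 100 (by enumerating all 60 distinct tours).
Excess = 116 − 100 = 16.

Excess over optimum: 16 min.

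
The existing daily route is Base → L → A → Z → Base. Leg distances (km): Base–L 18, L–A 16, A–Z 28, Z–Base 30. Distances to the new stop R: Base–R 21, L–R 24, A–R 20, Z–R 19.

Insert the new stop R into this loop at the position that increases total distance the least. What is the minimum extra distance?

Insertion cost between consecutive stops i–j is d(i,R) + d(R,j) − d(i,j):
  between Base and L: 21 + 24 − 18 = 27
  between L and A: 24 + 20 − 16 = 28
  between A and Z: 20 + 19 − 28 = 11
  between Z and Base: 19 + 21 − 30 = 10
Cheapest insertion is between Z and Base, adding 10.
New total = 92 + 10 = 102.

+10 km — insert R between Z and Base.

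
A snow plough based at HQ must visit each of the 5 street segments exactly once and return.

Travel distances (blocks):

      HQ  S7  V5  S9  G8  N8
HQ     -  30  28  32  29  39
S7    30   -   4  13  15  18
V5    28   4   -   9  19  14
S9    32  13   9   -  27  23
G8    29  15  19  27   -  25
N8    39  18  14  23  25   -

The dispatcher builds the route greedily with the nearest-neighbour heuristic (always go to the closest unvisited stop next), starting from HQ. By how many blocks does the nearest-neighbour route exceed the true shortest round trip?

From HQ: V5=28, G8=29, S7=30, S9=32, N8=39 → choose V5 (28).
From V5: S7=4, S9=9, N8=14, G8=19 → choose S7 (4).
From S7: S9=13, G8=15, N8=18 → choose S9 (13).
From S9: N8=23, G8=27 → choose N8 (23).
From N8: G8=25 → choose G8 (25).
NN route HQ → V5 → S7 → S9 → N8 → G8 → HQ costs 122.
Optimal: HQ → S9 → S7 → V5 → N8 → G8 → HQ costs 117 (by enumerating all 60 distinct tours).
Excess = 122 − 117 = 5.

Excess over optimum: 5 blocks.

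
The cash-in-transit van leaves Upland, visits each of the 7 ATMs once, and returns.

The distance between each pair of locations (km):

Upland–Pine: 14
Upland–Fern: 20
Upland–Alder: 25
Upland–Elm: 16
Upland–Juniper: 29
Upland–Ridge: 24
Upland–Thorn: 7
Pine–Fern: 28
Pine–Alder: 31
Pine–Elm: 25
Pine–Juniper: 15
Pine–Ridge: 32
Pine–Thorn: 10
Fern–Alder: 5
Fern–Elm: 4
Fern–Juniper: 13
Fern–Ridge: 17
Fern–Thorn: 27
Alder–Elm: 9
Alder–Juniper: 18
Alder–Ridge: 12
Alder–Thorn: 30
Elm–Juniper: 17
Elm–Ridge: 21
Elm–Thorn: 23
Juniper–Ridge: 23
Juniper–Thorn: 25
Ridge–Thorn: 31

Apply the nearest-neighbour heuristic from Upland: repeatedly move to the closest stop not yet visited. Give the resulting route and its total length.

Nearest-neighbour total = 94 km; route Upland → Thorn → Pine → Juniper → Fern → Elm → Alder → Ridge → Upland.

At Upland the remaining stops are Thorn 7, Pine 14, Elm 16, Fern 20, Ridge 24, Alder 25, Juniper 29; go to Thorn.
At Thorn the remaining stops are Pine 10, Elm 23, Juniper 25, Fern 27, Alder 30, Ridge 31; go to Pine.
At Pine the remaining stops are Juniper 15, Elm 25, Fern 28, Alder 31, Ridge 32; go to Juniper.
At Juniper the remaining stops are Fern 13, Elm 17, Alder 18, Ridge 23; go to Fern.
At Fern the remaining stops are Elm 4, Alder 5, Ridge 17; go to Elm.
At Elm the remaining stops are Alder 9, Ridge 21; go to Alder.
At Alder the remaining stops are Ridge 12; go to Ridge.
Return Ridge→Upland: 24.
Total = 7 + 10 + 15 + 13 + 4 + 9 + 12 + 24 = 94.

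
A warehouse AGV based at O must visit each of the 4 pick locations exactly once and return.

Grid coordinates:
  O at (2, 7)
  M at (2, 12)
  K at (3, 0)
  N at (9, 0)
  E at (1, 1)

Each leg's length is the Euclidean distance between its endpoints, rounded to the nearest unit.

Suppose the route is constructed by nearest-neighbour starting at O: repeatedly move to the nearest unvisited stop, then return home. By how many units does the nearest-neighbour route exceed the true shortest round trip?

O: M=5, E=6, K=7, N=10 ⇒ M
M: E=11, K=12, N=14 ⇒ E
E: K=2, N=8 ⇒ K
K: N=6 ⇒ N
NN route O → M → E → K → N → O costs 34.
Optimal: O → M → N → K → E → O costs 33 (by enumerating all 12 distinct tours).
Excess = 34 − 33 = 1.

The nearest-neighbour route is 1 longer than optimal.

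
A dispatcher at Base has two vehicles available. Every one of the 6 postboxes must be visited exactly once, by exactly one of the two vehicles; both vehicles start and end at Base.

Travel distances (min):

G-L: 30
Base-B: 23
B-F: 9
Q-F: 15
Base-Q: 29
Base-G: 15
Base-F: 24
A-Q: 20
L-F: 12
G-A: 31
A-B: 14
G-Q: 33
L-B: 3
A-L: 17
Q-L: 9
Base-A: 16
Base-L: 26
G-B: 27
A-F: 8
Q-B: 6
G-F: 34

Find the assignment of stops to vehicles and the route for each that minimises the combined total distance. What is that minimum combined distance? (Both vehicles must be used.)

Try each way of splitting the stops between the two vehicles (each non-empty) and, for each split, find the best tour for each vehicle:
  {G} + {A, Q, L, B, F}: 30 + 74 = 104
  {A} + {G, Q, L, B, F}: 32 + 93 = 125
  {G, A} + {Q, L, B, F}: 62 + 74 = 136
  {Q} + {G, A, L, B, F}: 58 + 81 = 139
  {G, Q} + {A, L, B, F}: 77 + 62 = 139
  {A, Q} + {G, L, B, F}: 65 + 81 = 146
  … (31 splits in total)
Best: vehicle 1 Base → G → Base = 30; vehicle 2 Base → A → F → Q → L → B → Base = 74; combined 104.

104 min — the smallest possible combined total.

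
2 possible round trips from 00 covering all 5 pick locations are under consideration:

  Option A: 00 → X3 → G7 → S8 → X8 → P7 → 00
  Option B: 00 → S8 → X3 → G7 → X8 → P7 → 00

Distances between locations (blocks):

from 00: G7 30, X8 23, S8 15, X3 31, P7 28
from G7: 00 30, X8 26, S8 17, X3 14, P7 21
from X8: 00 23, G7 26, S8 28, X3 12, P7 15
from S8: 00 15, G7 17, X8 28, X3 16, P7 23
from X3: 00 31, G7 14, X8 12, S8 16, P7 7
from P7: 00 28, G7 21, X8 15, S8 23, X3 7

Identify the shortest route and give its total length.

Option A: 31 + 14 + 17 + 28 + 15 + 28 = 133
Option B: 15 + 16 + 14 + 26 + 15 + 28 = 114

Shortest is Option B, total 114 blocks.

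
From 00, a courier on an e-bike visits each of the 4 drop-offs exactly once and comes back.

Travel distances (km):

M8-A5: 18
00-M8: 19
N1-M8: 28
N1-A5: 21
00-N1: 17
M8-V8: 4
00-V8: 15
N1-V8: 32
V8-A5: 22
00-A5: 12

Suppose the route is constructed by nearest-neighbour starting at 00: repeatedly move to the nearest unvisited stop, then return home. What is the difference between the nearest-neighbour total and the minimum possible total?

The nearest-neighbour route is 8 km longer than optimal.

From 00: A5=12, V8=15, N1=17, M8=19 → choose A5 (12).
From A5: M8=18, N1=21, V8=22 → choose M8 (18).
From M8: V8=4, N1=28 → choose V8 (4).
From V8: N1=32 → choose N1 (32).
NN route 00 → A5 → M8 → V8 → N1 → 00 costs 83.
Optimal: 00 → N1 → A5 → M8 → V8 → 00 costs 75 (by enumerating all 12 distinct tours).
Excess = 83 − 75 = 8.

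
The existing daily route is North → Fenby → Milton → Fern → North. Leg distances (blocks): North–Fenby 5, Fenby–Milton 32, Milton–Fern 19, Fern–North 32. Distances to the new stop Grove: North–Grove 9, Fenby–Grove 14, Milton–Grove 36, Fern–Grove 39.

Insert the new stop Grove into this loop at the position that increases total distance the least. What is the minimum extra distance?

Insertion cost between consecutive stops i–j is d(i,Grove) + d(Grove,j) − d(i,j):
  between North and Fenby: 9 + 14 − 5 = 18
  between Fenby and Milton: 14 + 36 − 32 = 18
  between Milton and Fern: 36 + 39 − 19 = 56
  between Fern and North: 39 + 9 − 32 = 16
Cheapest insertion is between Fern and North, adding 16.
New total = 88 + 16 = 104.

+16 blocks — insert Grove between Fern and North.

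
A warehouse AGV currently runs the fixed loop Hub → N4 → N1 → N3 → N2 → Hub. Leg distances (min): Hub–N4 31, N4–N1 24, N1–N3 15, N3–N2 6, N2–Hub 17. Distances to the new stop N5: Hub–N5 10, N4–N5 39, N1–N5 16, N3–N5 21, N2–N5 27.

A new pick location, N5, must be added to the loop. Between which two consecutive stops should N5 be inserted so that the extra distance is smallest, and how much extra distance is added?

Insertion cost between consecutive stops i–j is d(i,N5) + d(N5,j) − d(i,j):
  between Hub and N4: 10 + 39 − 31 = 18
  between N4 and N1: 39 + 16 − 24 = 31
  between N1 and N3: 16 + 21 − 15 = 22
  between N3 and N2: 21 + 27 − 6 = 42
  between N2 and Hub: 27 + 10 − 17 = 20
Cheapest insertion is between Hub and N4, adding 18.
New total = 93 + 18 = 111.

Adding 18 min by placing N5 on the Hub–N4 leg.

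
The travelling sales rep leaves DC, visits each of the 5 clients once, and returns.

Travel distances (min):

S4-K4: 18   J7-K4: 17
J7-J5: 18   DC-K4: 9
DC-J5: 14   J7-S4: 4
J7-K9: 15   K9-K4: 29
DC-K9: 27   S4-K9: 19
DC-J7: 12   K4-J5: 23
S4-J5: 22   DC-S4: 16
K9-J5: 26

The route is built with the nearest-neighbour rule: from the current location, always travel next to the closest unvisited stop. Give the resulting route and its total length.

DC → [K4:9 / J7:12 / J5:14 / S4:16 / K9:27] → K4 (9)
K4 → [J7:17 / S4:18 / J5:23 / K9:29] → J7 (17)
J7 → [S4:4 / K9:15 / J5:18] → S4 (4)
S4 → [K9:19 / J5:22] → K9 (19)
K9 → [J5:26] → J5 (26)
Return J5→DC: 14.
Total = 9 + 17 + 4 + 19 + 26 + 14 = 89.

Nearest-neighbour total = 89 min; route DC → K4 → J7 → S4 → K9 → J5 → DC.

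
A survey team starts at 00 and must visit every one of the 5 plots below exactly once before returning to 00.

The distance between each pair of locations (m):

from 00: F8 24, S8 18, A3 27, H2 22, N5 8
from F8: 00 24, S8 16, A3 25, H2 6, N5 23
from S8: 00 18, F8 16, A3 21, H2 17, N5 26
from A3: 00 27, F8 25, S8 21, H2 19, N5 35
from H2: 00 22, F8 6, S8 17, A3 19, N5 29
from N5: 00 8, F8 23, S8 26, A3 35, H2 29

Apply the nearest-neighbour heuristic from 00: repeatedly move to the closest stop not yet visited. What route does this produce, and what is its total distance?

From 00: distances to unvisited — N5=8, S8=18, H2=22, F8=24, A3=27. Nearest is N5 (8).
From N5: distances to unvisited — F8=23, S8=26, H2=29, A3=35. Nearest is F8 (23).
From F8: distances to unvisited — H2=6, S8=16, A3=25. Nearest is H2 (6).
From H2: distances to unvisited — S8=17, A3=19. Nearest is S8 (17).
From S8: distances to unvisited — A3=21. Nearest is A3 (21).
Return A3→00: 27.
Total = 8 + 23 + 6 + 17 + 21 + 27 = 102.

Nearest-neighbour total = 102 m; route 00 → N5 → F8 → H2 → S8 → A3 → 00.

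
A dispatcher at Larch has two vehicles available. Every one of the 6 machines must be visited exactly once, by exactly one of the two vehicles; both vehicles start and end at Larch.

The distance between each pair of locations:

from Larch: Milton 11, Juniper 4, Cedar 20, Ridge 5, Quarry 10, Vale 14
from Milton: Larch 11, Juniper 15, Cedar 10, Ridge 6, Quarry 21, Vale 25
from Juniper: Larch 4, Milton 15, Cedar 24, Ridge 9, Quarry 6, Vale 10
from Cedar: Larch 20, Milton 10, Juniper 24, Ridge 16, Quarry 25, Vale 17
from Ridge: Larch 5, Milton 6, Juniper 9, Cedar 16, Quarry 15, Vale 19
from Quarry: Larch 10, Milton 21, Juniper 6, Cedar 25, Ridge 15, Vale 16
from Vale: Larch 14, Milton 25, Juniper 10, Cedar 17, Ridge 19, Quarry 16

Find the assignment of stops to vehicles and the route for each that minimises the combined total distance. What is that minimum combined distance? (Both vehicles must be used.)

There are 2^5 − 1 = 31 ways to divide the 6 stops into two non-empty groups. For each, the best each vehicle can do is its own shortest tour through its group:
  {Milton} + {Juniper, Cedar, Ridge, Quarry, Vale}: 22 + 64 = 86
  {Juniper} + {Milton, Cedar, Ridge, Quarry, Vale}: 8 + 64 = 72
  {Milton, Juniper} + {Cedar, Ridge, Quarry, Vale}: 30 + 64 = 94
  {Cedar} + {Milton, Juniper, Ridge, Quarry, Vale}: 40 + 62 = 102
  {Milton, Cedar} + {Juniper, Ridge, Quarry, Vale}: 41 + 50 = 91
  {Juniper, Cedar} + {Milton, Ridge, Quarry, Vale}: 48 + 62 = 110
  … (31 splits in total)
Best: vehicle 1 Larch → Juniper → Larch = 8; vehicle 2 Larch → Ridge → Milton → Cedar → Vale → Quarry → Larch = 64; combined 72.

72 — the smallest possible combined total.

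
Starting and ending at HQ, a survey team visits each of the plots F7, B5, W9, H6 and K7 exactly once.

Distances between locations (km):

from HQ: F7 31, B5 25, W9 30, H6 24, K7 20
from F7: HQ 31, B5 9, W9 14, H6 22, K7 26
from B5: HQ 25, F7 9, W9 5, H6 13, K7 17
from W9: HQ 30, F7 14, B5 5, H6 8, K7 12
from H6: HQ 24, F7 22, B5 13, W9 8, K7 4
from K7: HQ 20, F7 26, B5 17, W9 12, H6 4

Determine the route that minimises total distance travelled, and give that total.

77 km — the shortest possible round trip.

There are 60 distinct closed tours to check (reversals are equivalent).
HQ - F7 - B5 - W9 - H6 - K7 - HQ: 31+9+5+8+4+20 = 77
HQ - F7 - B5 - W9 - K7 - H6 - HQ: 31+9+5+12+4+24 = 85
HQ - F7 - B5 - H6 - W9 - K7 - HQ: 31+9+13+8+12+20 = 93
HQ - F7 - B5 - H6 - K7 - W9 - HQ: 31+9+13+4+12+30 = 99
HQ - F7 - B5 - K7 - W9 - H6 - HQ: 31+9+17+12+8+24 = 101
HQ - F7 - B5 - K7 - H6 - W9 - HQ: 31+9+17+4+8+30 = 99
HQ - F7 - W9 - B5 - H6 - K7 - HQ: 31+14+5+13+4+20 = 87
HQ - F7 - W9 - B5 - K7 - H6 - HQ: 31+14+5+17+4+24 = 95
HQ - F7 - W9 - H6 - B5 - K7 - HQ: 31+14+8+13+17+20 = 103
HQ - F7 - W9 - H6 - K7 - B5 - HQ: 31+14+8+4+17+25 = 99
HQ - F7 - W9 - K7 - B5 - H6 - HQ: 31+14+12+17+13+24 = 111
HQ - F7 - W9 - K7 - H6 - B5 - HQ: 31+14+12+4+13+25 = 99
HQ - F7 - H6 - B5 - W9 - K7 - HQ: 31+22+13+5+12+20 = 103
HQ - F7 - H6 - B5 - K7 - W9 - HQ: 31+22+13+17+12+30 = 125
… (46 more)
The minimum is 77.
One optimal route: HQ → F7 → B5 → W9 → H6 → K7 → HQ (or its reverse).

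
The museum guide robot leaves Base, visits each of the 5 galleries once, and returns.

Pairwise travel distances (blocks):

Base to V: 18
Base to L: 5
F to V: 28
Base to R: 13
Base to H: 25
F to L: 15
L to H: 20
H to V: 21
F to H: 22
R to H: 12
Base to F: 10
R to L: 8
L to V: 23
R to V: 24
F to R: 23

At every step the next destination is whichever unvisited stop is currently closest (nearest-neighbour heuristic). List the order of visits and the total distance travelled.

Total distance 84 blocks via the nearest-neighbour route Base → L → R → H → V → F → Base.

From Base: distances to unvisited — L=5, F=10, R=13, V=18, H=25. Nearest is L (5).
From L: distances to unvisited — R=8, F=15, H=20, V=23. Nearest is R (8).
From R: distances to unvisited — H=12, F=23, V=24. Nearest is H (12).
From H: distances to unvisited — V=21, F=22. Nearest is V (21).
From V: distances to unvisited — F=28. Nearest is F (28).
Return F→Base: 10.
Total = 5 + 8 + 12 + 21 + 28 + 10 = 84.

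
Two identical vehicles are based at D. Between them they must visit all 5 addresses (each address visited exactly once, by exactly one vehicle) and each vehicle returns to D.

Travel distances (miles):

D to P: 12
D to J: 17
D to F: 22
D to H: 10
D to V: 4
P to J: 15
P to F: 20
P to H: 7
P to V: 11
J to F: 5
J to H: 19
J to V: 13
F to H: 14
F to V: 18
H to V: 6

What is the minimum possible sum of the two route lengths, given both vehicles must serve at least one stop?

Check every non-empty split of the stops between the two vehicles; for each half take its own optimal tour:
  {P} + {J, F, H, V}: 24 + 46 = 70
  {J} + {P, F, H, V}: 34 + 55 = 89
  {P, J} + {F, H, V}: 44 + 46 = 90
  {F} + {P, J, H, V}: 44 + 49 = 93
  {P, F} + {J, H, V}: 54 + 46 = 100
  {J, F} + {P, H, V}: 44 + 29 = 73
  … (15 splits in total)
  {P, J, F, H} + {V}: 55 + 8 = 63  ← best
Best: vehicle 1 D → P → H → F → J → D = 55; vehicle 2 D → V → D = 8; combined 63.

63 miles — the smallest possible combined total.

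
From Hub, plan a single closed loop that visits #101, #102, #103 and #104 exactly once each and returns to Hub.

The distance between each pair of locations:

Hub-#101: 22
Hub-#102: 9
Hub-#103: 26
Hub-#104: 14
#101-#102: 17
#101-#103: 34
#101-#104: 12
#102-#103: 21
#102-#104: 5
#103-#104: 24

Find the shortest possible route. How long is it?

Shortest round trip = 86.

Hub - #101 - #102 - #103 - #104 - Hub: 22+17+21+24+14 = 98
Hub - #101 - #102 - #104 - #103 - Hub: 22+17+5+24+26 = 94
Hub - #101 - #103 - #102 - #104 - Hub: 22+34+21+5+14 = 96
Hub - #101 - #103 - #104 - #102 - Hub: 22+34+24+5+9 = 94
Hub - #101 - #104 - #102 - #103 - Hub: 22+12+5+21+26 = 86
Hub - #101 - #104 - #103 - #102 - Hub: 22+12+24+21+9 = 88
Hub - #102 - #101 - #103 - #104 - Hub: 9+17+34+24+14 = 98
Hub - #102 - #101 - #104 - #103 - Hub: 9+17+12+24+26 = 88
Hub - #102 - #103 - #101 - #104 - Hub: 9+21+34+12+14 = 90
Hub - #102 - #104 - #101 - #103 - Hub: 9+5+12+34+26 = 86
Hub - #103 - #101 - #102 - #104 - Hub: 26+34+17+5+14 = 96
Hub - #103 - #102 - #101 - #104 - Hub: 26+21+17+12+14 = 90
The minimum is 86.
One optimal route: Hub → #101 → #104 → #102 → #103 → Hub (or its reverse).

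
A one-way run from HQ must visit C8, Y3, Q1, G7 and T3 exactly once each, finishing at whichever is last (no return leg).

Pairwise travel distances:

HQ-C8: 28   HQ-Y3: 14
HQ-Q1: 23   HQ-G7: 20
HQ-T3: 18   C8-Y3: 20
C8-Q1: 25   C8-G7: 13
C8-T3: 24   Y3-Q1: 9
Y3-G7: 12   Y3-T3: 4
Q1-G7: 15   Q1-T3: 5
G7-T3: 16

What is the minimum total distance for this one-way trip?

Minimum one-way distance = 51.

There are 5! = 120 possible orderings.
HQ - C8 - Y3 - Q1 - G7 - T3: 28+20+9+15+16 = 88
HQ - C8 - Y3 - Q1 - T3 - G7: 28+20+9+5+16 = 78
HQ - C8 - Y3 - G7 - Q1 - T3: 28+20+12+15+5 = 80
HQ - C8 - Y3 - G7 - T3 - Q1: 28+20+12+16+5 = 81
HQ - C8 - Y3 - T3 - Q1 - G7: 28+20+4+5+15 = 72
HQ - C8 - Y3 - T3 - G7 - Q1: 28+20+4+16+15 = 83
HQ - C8 - Q1 - Y3 - G7 - T3: 28+25+9+12+16 = 90
HQ - C8 - Q1 - Y3 - T3 - G7: 28+25+9+4+16 = 82
HQ - C8 - Q1 - G7 - Y3 - T3: 28+25+15+12+4 = 84
HQ - C8 - Q1 - G7 - T3 - Y3: 28+25+15+16+4 = 88
HQ - C8 - Q1 - T3 - Y3 - G7: 28+25+5+4+12 = 74
HQ - C8 - Q1 - T3 - G7 - Y3: 28+25+5+16+12 = 86
HQ - C8 - G7 - Y3 - Q1 - T3: 28+13+12+9+5 = 67
HQ - C8 - G7 - Y3 - T3 - Q1: 28+13+12+4+5 = 62
… (106 more)
HQ - Y3 - T3 - Q1 - G7 - C8: 14+4+5+15+13 = 51  ← best
The minimum is 51.
One shortest path: HQ → Y3 → T3 → Q1 → G7 → C8.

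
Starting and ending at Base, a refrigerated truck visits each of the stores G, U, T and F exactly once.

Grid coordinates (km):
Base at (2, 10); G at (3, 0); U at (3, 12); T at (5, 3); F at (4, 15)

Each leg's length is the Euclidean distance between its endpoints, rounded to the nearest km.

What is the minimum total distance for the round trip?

Base-G-U-T-F-Base: 10+12+9+12+5 = 48
Base-G-U-F-T-Base: 10+12+3+12+8 = 45
Base-G-T-U-F-Base: 10+4+9+3+5 = 31
Base-G-T-F-U-Base: 10+4+12+3+2 = 31
Base-G-F-U-T-Base: 10+15+3+9+8 = 45
Base-G-F-T-U-Base: 10+15+12+9+2 = 48
Base-U-G-T-F-Base: 2+12+4+12+5 = 35
Base-U-G-F-T-Base: 2+12+15+12+8 = 49
Base-U-T-G-F-Base: 2+9+4+15+5 = 35
Base-U-F-G-T-Base: 2+3+15+4+8 = 32
Base-T-G-U-F-Base: 8+4+12+3+5 = 32
Base-T-U-G-F-Base: 8+9+12+15+5 = 49
The minimum is 31.
One optimal route: Base → G → T → U → F → Base (or its reverse).

31 km — the shortest possible round trip.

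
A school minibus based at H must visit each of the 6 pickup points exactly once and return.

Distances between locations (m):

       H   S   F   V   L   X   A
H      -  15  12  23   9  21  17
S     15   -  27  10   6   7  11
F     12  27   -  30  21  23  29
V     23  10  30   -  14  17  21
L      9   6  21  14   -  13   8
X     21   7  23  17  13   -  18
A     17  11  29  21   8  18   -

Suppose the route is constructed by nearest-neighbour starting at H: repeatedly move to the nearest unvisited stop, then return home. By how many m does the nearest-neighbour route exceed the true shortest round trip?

Excess over optimum: 11 m.

From H: L=9, F=12, S=15, A=17, X=21, V=23 → choose L (9).
From L: S=6, A=8, X=13, V=14, F=21 → choose S (6).
From S: X=7, V=10, A=11, F=27 → choose X (7).
From X: V=17, A=18, F=23 → choose V (17).
From V: A=21, F=30 → choose A (21).
From A: F=29 → choose F (29).
NN route H → L → S → X → V → A → F → H costs 101.
Optimal: H → F → X → S → V → A → L → H costs 90 (by enumerating all 360 distinct tours).
Excess = 101 − 90 = 11.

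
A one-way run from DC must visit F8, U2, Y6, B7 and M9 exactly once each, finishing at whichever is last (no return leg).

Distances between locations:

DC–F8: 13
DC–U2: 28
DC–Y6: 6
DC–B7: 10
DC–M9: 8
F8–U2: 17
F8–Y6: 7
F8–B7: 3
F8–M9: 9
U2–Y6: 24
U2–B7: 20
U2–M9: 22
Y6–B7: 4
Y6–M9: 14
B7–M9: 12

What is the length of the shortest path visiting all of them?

There are 5! = 120 possible orderings.
DC → F8 → U2 → Y6 → B7 → M9: 13+17+24+4+12 = 70
DC → F8 → U2 → Y6 → M9 → B7: 13+17+24+14+12 = 80
DC → F8 → U2 → B7 → Y6 → M9: 13+17+20+4+14 = 68
DC → F8 → U2 → B7 → M9 → Y6: 13+17+20+12+14 = 76
DC → F8 → U2 → M9 → Y6 → B7: 13+17+22+14+4 = 70
DC → F8 → U2 → M9 → B7 → Y6: 13+17+22+12+4 = 68
DC → F8 → Y6 → U2 → B7 → M9: 13+7+24+20+12 = 76
DC → F8 → Y6 → U2 → M9 → B7: 13+7+24+22+12 = 78
DC → F8 → Y6 → B7 → U2 → M9: 13+7+4+20+22 = 66
DC → F8 → Y6 → B7 → M9 → U2: 13+7+4+12+22 = 58
DC → F8 → Y6 → M9 → U2 → B7: 13+7+14+22+20 = 76
DC → F8 → Y6 → M9 → B7 → U2: 13+7+14+12+20 = 66
DC → F8 → B7 → U2 → Y6 → M9: 13+3+20+24+14 = 74
DC → F8 → B7 → U2 → M9 → Y6: 13+3+20+22+14 = 72
… (106 more)
DC → Y6 → B7 → F8 → M9 → U2: 6+4+3+9+22 = 44  ← best
The minimum is 44.
One shortest path: DC → Y6 → B7 → F8 → M9 → U2.

Shortest open route: 44.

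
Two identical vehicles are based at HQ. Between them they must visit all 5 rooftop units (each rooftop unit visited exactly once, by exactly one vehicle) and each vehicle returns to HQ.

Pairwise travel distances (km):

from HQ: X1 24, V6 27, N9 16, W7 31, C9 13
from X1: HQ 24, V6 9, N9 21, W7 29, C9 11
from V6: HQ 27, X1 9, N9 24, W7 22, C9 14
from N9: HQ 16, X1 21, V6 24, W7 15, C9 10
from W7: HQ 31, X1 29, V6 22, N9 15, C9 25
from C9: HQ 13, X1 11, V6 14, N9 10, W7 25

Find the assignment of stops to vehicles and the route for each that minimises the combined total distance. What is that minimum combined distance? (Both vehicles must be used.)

There are 2^4 − 1 = 15 ways to divide the 5 stops into two non-empty groups. For each, the best each vehicle can do is its own shortest tour through its group:
  {X1} + {V6, N9, W7, C9}: 48 + 80 = 128
  {V6} + {X1, N9, W7, C9}: 54 + 84 = 138
  {X1, V6} + {N9, W7, C9}: 60 + 69 = 129
  {N9} + {X1, V6, W7, C9}: 32 + 86 = 118
  {X1, N9} + {V6, W7, C9}: 61 + 80 = 141
  {V6, N9} + {X1, W7, C9}: 67 + 84 = 151
  … (15 splits in total)
  {X1, V6, N9, W7} + {C9}: 86 + 26 = 112  ← best
Best: vehicle 1 HQ → X1 → V6 → W7 → N9 → HQ = 86; vehicle 2 HQ → C9 → HQ = 26; combined 112.

Minimum combined distance: 112 km.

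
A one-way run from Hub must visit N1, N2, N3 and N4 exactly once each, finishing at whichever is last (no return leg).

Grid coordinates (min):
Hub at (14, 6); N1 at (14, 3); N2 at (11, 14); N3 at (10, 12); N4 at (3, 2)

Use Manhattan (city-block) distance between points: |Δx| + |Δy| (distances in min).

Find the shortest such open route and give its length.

35 min — the minimum one-way total.

There are 4! = 24 possible orderings.
Hub→N1→N2→N3→N4: 3+14+3+17 = 37
Hub→N1→N2→N4→N3: 3+14+20+17 = 54
Hub→N1→N3→N2→N4: 3+13+3+20 = 39
Hub→N1→N3→N4→N2: 3+13+17+20 = 53
Hub→N1→N4→N2→N3: 3+12+20+3 = 38
Hub→N1→N4→N3→N2: 3+12+17+3 = 35
Hub→N2→N1→N3→N4: 11+14+13+17 = 55
Hub→N2→N1→N4→N3: 11+14+12+17 = 54
Hub→N2→N3→N1→N4: 11+3+13+12 = 39
Hub→N2→N3→N4→N1: 11+3+17+12 = 43
Hub→N2→N4→N1→N3: 11+20+12+13 = 56
Hub→N2→N4→N3→N1: 11+20+17+13 = 61
Hub→N3→N1→N2→N4: 10+13+14+20 = 57
Hub→N3→N1→N4→N2: 10+13+12+20 = 55
… (10 more)
The minimum is 35.
One shortest path: Hub → N1 → N4 → N3 → N2.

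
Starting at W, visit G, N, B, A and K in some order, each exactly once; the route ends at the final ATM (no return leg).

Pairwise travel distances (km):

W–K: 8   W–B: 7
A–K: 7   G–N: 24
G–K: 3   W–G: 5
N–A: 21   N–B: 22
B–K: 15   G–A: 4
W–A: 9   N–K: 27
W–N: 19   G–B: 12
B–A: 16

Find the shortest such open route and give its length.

Shortest open route: 50 km.

There are 5! = 120 possible orderings.
W→G→N→B→A→K: 5+24+22+16+7 = 74
W→G→N→B→K→A: 5+24+22+15+7 = 73
W→G→N→A→B→K: 5+24+21+16+15 = 81
W→G→N→A→K→B: 5+24+21+7+15 = 72
W→G→N→K→B→A: 5+24+27+15+16 = 87
W→G→N→K→A→B: 5+24+27+7+16 = 79
W→G→B→N→A→K: 5+12+22+21+7 = 67
W→G→B→N→K→A: 5+12+22+27+7 = 73
W→G→B→A→N→K: 5+12+16+21+27 = 81
W→G→B→A→K→N: 5+12+16+7+27 = 67
W→G→B→K→N→A: 5+12+15+27+21 = 80
W→G→B→K→A→N: 5+12+15+7+21 = 60
W→G→A→N→B→K: 5+4+21+22+15 = 67
W→G→A→N→K→B: 5+4+21+27+15 = 72
… (106 more)
W→B→G→K→A→N: 7+12+3+7+21 = 50  ← best
The minimum is 50.
One shortest path: W → B → G → K → A → N.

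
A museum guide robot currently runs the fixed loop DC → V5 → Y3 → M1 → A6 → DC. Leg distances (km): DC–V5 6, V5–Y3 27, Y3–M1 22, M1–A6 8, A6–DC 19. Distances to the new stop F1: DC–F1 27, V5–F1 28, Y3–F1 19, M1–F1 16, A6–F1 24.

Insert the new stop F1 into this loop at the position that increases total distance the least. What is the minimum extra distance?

+13 km — insert F1 between Y3 and M1.

Insertion cost between consecutive stops i–j is d(i,F1) + d(F1,j) − d(i,j):
  between DC and V5: 27 + 28 − 6 = 49
  between V5 and Y3: 28 + 19 − 27 = 20
  between Y3 and M1: 19 + 16 − 22 = 13
  between M1 and A6: 16 + 24 − 8 = 32
  between A6 and DC: 24 + 27 − 19 = 32
Cheapest insertion is between Y3 and M1, adding 13.
New total = 82 + 13 = 95.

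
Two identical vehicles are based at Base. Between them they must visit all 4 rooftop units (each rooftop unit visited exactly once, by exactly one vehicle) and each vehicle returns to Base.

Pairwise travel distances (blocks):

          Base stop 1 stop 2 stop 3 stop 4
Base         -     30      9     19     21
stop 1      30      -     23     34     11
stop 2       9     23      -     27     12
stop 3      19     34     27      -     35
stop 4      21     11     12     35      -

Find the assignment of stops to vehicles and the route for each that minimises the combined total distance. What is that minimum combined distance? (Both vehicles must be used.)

Check every non-empty split of the stops between the two vehicles; for each half take its own optimal tour:
  {stop 1} + {stop 2, stop 3, stop 4}: 60 + 75 = 135
  {stop 2} + {stop 1, stop 3, stop 4}: 18 + 85 = 103
  {stop 1, stop 2} + {stop 3, stop 4}: 62 + 75 = 137
  {stop 3} + {stop 1, stop 2, stop 4}: 38 + 62 = 100
  {stop 1, stop 3} + {stop 2, stop 4}: 83 + 42 = 125
  {stop 2, stop 3} + {stop 1, stop 4}: 55 + 62 = 117
  … (7 splits in total)
Best: vehicle 1 Base → stop 3 → Base = 38; vehicle 2 Base → stop 1 → stop 4 → stop 2 → Base = 62; combined 100.

100 blocks — the smallest possible combined total.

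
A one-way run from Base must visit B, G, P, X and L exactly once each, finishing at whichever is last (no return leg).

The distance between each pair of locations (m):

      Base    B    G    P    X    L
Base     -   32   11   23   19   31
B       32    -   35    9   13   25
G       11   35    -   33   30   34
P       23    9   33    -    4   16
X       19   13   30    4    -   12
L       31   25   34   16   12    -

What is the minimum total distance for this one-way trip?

There are 5! = 120 possible orderings.
Base → B → G → P → X → L: 32+35+33+4+12 = 116
Base → B → G → P → L → X: 32+35+33+16+12 = 128
Base → B → G → X → P → L: 32+35+30+4+16 = 117
Base → B → G → X → L → P: 32+35+30+12+16 = 125
Base → B → G → L → P → X: 32+35+34+16+4 = 121
Base → B → G → L → X → P: 32+35+34+12+4 = 117
Base → B → P → G → X → L: 32+9+33+30+12 = 116
Base → B → P → G → L → X: 32+9+33+34+12 = 120
Base → B → P → X → G → L: 32+9+4+30+34 = 109
Base → B → P → X → L → G: 32+9+4+12+34 = 91
Base → B → P → L → G → X: 32+9+16+34+30 = 121
Base → B → P → L → X → G: 32+9+16+12+30 = 99
Base → B → X → G → P → L: 32+13+30+33+16 = 124
Base → B → X → G → L → P: 32+13+30+34+16 = 125
… (106 more)
Base → G → L → X → P → B: 11+34+12+4+9 = 70  ← best
The minimum is 70.
One shortest path: Base → G → L → X → P → B.

Minimum one-way distance = 70 m.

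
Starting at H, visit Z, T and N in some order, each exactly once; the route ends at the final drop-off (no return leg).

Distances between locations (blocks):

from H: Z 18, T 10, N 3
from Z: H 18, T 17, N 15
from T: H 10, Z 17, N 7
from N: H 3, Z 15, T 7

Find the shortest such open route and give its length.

There are 3! = 6 possible orderings.
H→Z→T→N: 18+17+7 = 42
H→Z→N→T: 18+15+7 = 40
H→T→Z→N: 10+17+15 = 42
H→T→N→Z: 10+7+15 = 32
H→N→Z→T: 3+15+17 = 35
H→N→T→Z: 3+7+17 = 27
The minimum is 27.
One shortest path: H → N → T → Z.

Minimum one-way distance = 27 blocks.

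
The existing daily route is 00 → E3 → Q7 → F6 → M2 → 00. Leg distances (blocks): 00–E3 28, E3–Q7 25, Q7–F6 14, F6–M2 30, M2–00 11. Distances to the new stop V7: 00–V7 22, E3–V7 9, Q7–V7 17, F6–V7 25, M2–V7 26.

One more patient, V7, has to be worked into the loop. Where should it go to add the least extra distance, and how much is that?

Insertion cost between consecutive stops i–j is d(i,V7) + d(V7,j) − d(i,j):
  between 00 and E3: 22 + 9 − 28 = 3
  between E3 and Q7: 9 + 17 − 25 = 1
  between Q7 and F6: 17 + 25 − 14 = 28
  between F6 and M2: 25 + 26 − 30 = 21
  between M2 and 00: 26 + 22 − 11 = 37
Cheapest insertion is between E3 and Q7, adding 1.
New total = 108 + 1 = 109.

Minimum extra distance: 1 blocks, inserting V7 between E3 and Q7.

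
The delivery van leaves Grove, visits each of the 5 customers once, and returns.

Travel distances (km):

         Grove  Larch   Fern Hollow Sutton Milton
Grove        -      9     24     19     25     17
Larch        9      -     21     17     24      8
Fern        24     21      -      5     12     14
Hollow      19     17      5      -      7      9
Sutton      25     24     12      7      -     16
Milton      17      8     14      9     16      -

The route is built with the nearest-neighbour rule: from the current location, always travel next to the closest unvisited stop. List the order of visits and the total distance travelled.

Grove → [Larch:9 / Milton:17 / Hollow:19 / Fern:24 / Sutton:25] → Larch (9)
Larch → [Milton:8 / Hollow:17 / Fern:21 / Sutton:24] → Milton (8)
Milton → [Hollow:9 / Fern:14 / Sutton:16] → Hollow (9)
Hollow → [Fern:5 / Sutton:7] → Fern (5)
Fern → [Sutton:12] → Sutton (12)
Return Sutton→Grove: 25.
Total = 9 + 8 + 9 + 5 + 12 + 25 = 68.

Total distance 68 km via the nearest-neighbour route Grove → Larch → Milton → Hollow → Fern → Sutton → Grove.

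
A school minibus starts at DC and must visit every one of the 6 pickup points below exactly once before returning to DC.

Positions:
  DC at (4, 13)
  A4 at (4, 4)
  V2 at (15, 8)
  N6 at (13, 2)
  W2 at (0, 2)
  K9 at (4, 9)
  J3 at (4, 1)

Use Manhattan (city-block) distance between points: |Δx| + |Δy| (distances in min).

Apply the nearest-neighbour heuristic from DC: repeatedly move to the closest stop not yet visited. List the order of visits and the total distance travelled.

54 min along DC → K9 → A4 → J3 → W2 → N6 → V2 → DC.

DC → [K9:4 / A4:9 / J3:12 / W2:15 / V2:16 / N6:20] → K9 (4)
K9 → [A4:5 / J3:8 / W2:11 / V2:12 / N6:16] → A4 (5)
A4 → [J3:3 / W2:6 / N6:11 / V2:15] → J3 (3)
J3 → [W2:5 / N6:10 / V2:18] → W2 (5)
W2 → [N6:13 / V2:21] → N6 (13)
N6 → [V2:8] → V2 (8)
Return V2→DC: 16.
Total = 4 + 5 + 3 + 5 + 13 + 8 + 16 = 54.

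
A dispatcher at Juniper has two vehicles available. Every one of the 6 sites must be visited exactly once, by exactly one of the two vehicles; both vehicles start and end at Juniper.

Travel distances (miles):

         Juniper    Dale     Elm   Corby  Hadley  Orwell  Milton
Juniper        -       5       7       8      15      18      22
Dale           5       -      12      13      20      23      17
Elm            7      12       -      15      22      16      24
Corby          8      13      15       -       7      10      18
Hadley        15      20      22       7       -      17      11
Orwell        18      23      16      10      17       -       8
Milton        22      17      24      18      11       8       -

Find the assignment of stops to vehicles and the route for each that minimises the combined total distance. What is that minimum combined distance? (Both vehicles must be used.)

67 miles — the smallest possible combined total.

Try each way of splitting the stops between the two vehicles (each non-empty) and, for each split, find the best tour for each vehicle:
  {Dale} + {Elm, Corby, Hadley, Orwell, Milton}: 10 + 57 = 67
  {Elm} + {Dale, Corby, Hadley, Orwell, Milton}: 14 + 62 = 76
  {Dale, Elm} + {Corby, Hadley, Orwell, Milton}: 24 + 52 = 76
  {Corby} + {Dale, Elm, Hadley, Orwell, Milton}: 16 + 67 = 83
  {Dale, Corby} + {Elm, Hadley, Orwell, Milton}: 26 + 57 = 83
  {Elm, Corby} + {Dale, Hadley, Orwell, Milton}: 30 + 62 = 92
  … (31 splits in total)
Best: vehicle 1 Juniper → Dale → Juniper = 10; vehicle 2 Juniper → Elm → Orwell → Milton → Hadley → Corby → Juniper = 57; combined 67.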